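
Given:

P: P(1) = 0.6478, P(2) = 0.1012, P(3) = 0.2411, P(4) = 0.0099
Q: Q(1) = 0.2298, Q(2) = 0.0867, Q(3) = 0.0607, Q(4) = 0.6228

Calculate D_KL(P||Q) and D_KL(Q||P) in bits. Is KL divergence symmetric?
D_KL(P||Q) = 1.4118 bits, D_KL(Q||P) = 3.2376 bits. No, KL divergence is not symmetric.

D_KL(P||Q) = Σ P(x) log₂(P(x)/Q(x))

Computing term by term:
  P(1)·log₂(P(1)/Q(1)) = 0.6478·log₂(0.6478/0.2298) = 0.96857
  P(2)·log₂(P(2)/Q(2)) = 0.1012·log₂(0.1012/0.0867) = 0.02258
  P(3)·log₂(P(3)/Q(3)) = 0.2411·log₂(0.2411/0.0607) = 0.47976
  P(4)·log₂(P(4)/Q(4)) = 0.0099·log₂(0.0099/0.6228) = -0.05915

D_KL(P||Q) = 0.96857 + 0.02258 + 0.47976 - 0.05915 = 1.41176 ≈ 1.4118 bits

D_KL(Q||P) = Σ Q(x) log₂(Q(x)/P(x))

Computing term by term:
  Q(1)·log₂(Q(1)/P(1)) = 0.2298·log₂(0.2298/0.6478) = -0.34359
  Q(2)·log₂(Q(2)/P(2)) = 0.0867·log₂(0.0867/0.1012) = -0.01934
  Q(3)·log₂(Q(3)/P(3)) = 0.0607·log₂(0.0607/0.2411) = -0.12078
  Q(4)·log₂(Q(4)/P(4)) = 0.6228·log₂(0.6228/0.0099) = 3.72135

D_KL(Q||P) = -0.34359 - 0.01934 - 0.12078 + 3.72135 = 3.23764 ≈ 3.2376 bits

These are NOT equal (difference: 1.8258 bits). KL divergence is asymmetric: D_KL(P||Q) ≠ D_KL(Q||P) in general.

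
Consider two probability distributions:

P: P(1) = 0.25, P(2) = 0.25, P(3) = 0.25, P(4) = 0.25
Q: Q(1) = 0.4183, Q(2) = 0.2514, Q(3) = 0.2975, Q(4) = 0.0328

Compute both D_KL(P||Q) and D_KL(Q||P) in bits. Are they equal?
D_KL(P||Q) = 0.4821 bits, D_KL(Q||P) = 0.2912 bits. No, they are not equal.

D_KL(P||Q) = Σ P(x) log₂(P(x)/Q(x))

Computing term by term:
  P(1)·log₂(P(1)/Q(1)) = 0.25·log₂(0.25/0.4183) = -0.18565
  P(2)·log₂(P(2)/Q(2)) = 0.25·log₂(0.25/0.2514) = -0.00201
  P(3)·log₂(P(3)/Q(3)) = 0.25·log₂(0.25/0.2975) = -0.06274
  P(4)·log₂(P(4)/Q(4)) = 0.25·log₂(0.25/0.0328) = 0.73254

D_KL(P||Q) = -0.18565 - 0.00201 - 0.06274 + 0.73254 = 0.48214 ≈ 0.4821 bits

D_KL(Q||P) = Σ Q(x) log₂(Q(x)/P(x))

Computing term by term:
  Q(1)·log₂(Q(1)/P(1)) = 0.4183·log₂(0.4183/0.25) = 0.31063
  Q(2)·log₂(Q(2)/P(2)) = 0.2514·log₂(0.2514/0.25) = 0.00203
  Q(3)·log₂(Q(3)/P(3)) = 0.2975·log₂(0.2975/0.25) = 0.07466
  Q(4)·log₂(Q(4)/P(4)) = 0.0328·log₂(0.0328/0.25) = -0.09611

D_KL(Q||P) = 0.31063 + 0.00203 + 0.07466 - 0.09611 = 0.29121 ≈ 0.2912 bits

These are NOT equal (difference: 0.1909 bits). KL divergence is asymmetric: D_KL(P||Q) ≠ D_KL(Q||P) in general.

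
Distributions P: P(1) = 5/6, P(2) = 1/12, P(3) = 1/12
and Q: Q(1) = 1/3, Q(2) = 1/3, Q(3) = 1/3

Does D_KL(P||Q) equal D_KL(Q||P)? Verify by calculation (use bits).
D_KL(P||Q) = 0.7683 bits, D_KL(Q||P) = 0.8927 bits. No — D_KL(P||Q) ≠ D_KL(Q||P) for this pair.

D_KL(P||Q) = Σ P(x) log₂(P(x)/Q(x))

Computing term by term:
  P(1)·log₂(P(1)/Q(1)) = (5/6)·log₂((5/6)/(1/3)) = 1.10161
  P(2)·log₂(P(2)/Q(2)) = (1/12)·log₂((1/12)/(1/3)) = -0.16667
  P(3)·log₂(P(3)/Q(3)) = (1/12)·log₂((1/12)/(1/3)) = -0.16667

D_KL(P||Q) = 1.10161 - 0.16667 - 0.16667 = 0.76827 ≈ 0.7683 bits

D_KL(Q||P) = Σ Q(x) log₂(Q(x)/P(x))

Computing term by term:
  Q(1)·log₂(Q(1)/P(1)) = (1/3)·log₂((1/3)/(5/6)) = -0.44064
  Q(2)·log₂(Q(2)/P(2)) = (1/3)·log₂((1/3)/(1/12)) = 0.66667
  Q(3)·log₂(Q(3)/P(3)) = (1/3)·log₂((1/3)/(1/12)) = 0.66667

D_KL(Q||P) = -0.44064 + 0.66667 + 0.66667 = 0.89270 ≈ 0.8927 bits

These are NOT equal (difference: 0.1244 bits). KL divergence is asymmetric: D_KL(P||Q) ≠ D_KL(Q||P) in general.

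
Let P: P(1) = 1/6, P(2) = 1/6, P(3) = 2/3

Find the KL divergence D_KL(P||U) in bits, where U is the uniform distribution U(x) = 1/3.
0.3333 bits

U(i) = 1/3 for all i

D_KL(P||U) = Σ P(x) log₂(P(x) / (1/3))
           = Σ P(x) log₂(P(x)) + log₂(3)
           = log₂(3) - H(P)

H(P) = -Σ P(x) log₂(P(x)):
  -P(1)·log₂(P(1)) = -(1/6)·log₂(1/6) = 0.43083
  -P(2)·log₂(P(2)) = -(1/6)·log₂(1/6) = 0.43083
  -P(3)·log₂(P(3)) = -(2/3)·log₂(2/3) = 0.38998
H(P) = 0.43083 + 0.43083 + 0.38998 = 1.25164 bits

log₂(3) = 1.58496 bits

D_KL(P||U) = 1.58496 - 1.25164 = 0.33332 ≈ 0.3333 bits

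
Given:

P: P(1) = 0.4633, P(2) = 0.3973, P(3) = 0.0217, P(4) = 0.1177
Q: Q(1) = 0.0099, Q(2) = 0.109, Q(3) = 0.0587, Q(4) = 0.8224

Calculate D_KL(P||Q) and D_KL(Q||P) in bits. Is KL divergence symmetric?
D_KL(P||Q) = 2.9506 bits, D_KL(Q||P) = 2.1326 bits. No, KL divergence is not symmetric.

D_KL(P||Q) = Σ P(x) log₂(P(x)/Q(x))

Computing term by term:
  P(1)·log₂(P(1)/Q(1)) = 0.4633·log₂(0.4633/0.0099) = 2.57056
  P(2)·log₂(P(2)/Q(2)) = 0.3973·log₂(0.3973/0.109) = 0.74132
  P(3)·log₂(P(3)/Q(3)) = 0.0217·log₂(0.0217/0.0587) = -0.03115
  P(4)·log₂(P(4)/Q(4)) = 0.1177·log₂(0.1177/0.8224) = -0.33012

D_KL(P||Q) = 2.57056 + 0.74132 - 0.03115 - 0.33012 = 2.95061 ≈ 2.9506 bits

D_KL(Q||P) = Σ Q(x) log₂(Q(x)/P(x))

Computing term by term:
  Q(1)·log₂(Q(1)/P(1)) = 0.0099·log₂(0.0099/0.4633) = -0.05493
  Q(2)·log₂(Q(2)/P(2)) = 0.109·log₂(0.109/0.3973) = -0.20338
  Q(3)·log₂(Q(3)/P(3)) = 0.0587·log₂(0.0587/0.0217) = 0.08427
  Q(4)·log₂(Q(4)/P(4)) = 0.8224·log₂(0.8224/0.1177) = 2.30661

D_KL(Q||P) = -0.05493 - 0.20338 + 0.08427 + 2.30661 = 2.13257 ≈ 2.1326 bits

These are NOT equal (difference: 0.8180 bits). KL divergence is asymmetric: D_KL(P||Q) ≠ D_KL(Q||P) in general.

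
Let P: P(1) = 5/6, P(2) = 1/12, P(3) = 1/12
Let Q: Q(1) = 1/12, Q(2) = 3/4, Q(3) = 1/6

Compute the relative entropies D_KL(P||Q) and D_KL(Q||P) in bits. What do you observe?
D_KL(P||Q) = 2.4208 bits, D_KL(Q||P) = 2.2673 bits. The two directions give different values (D_KL(P||Q) exceeds D_KL(Q||P) by 0.1535 bits): KL divergence is asymmetric.

D_KL(P||Q) = Σ P(x) log₂(P(x)/Q(x))

Computing term by term:
  P(1)·log₂(P(1)/Q(1)) = (5/6)·log₂((5/6)/(1/12)) = 2.76827
  P(2)·log₂(P(2)/Q(2)) = (1/12)·log₂((1/12)/(3/4)) = -0.26416
  P(3)·log₂(P(3)/Q(3)) = (1/12)·log₂((1/12)/(1/6)) = -0.08333

D_KL(P||Q) = 2.76827 - 0.26416 - 0.08333 = 2.42078 ≈ 2.4208 bits

D_KL(Q||P) = Σ Q(x) log₂(Q(x)/P(x))

Computing term by term:
  Q(1)·log₂(Q(1)/P(1)) = (1/12)·log₂((1/12)/(5/6)) = -0.27683
  Q(2)·log₂(Q(2)/P(2)) = (3/4)·log₂((3/4)/(1/12)) = 2.37744
  Q(3)·log₂(Q(3)/P(3)) = (1/6)·log₂((1/6)/(1/12)) = 0.16667

D_KL(Q||P) = -0.27683 + 2.37744 + 0.16667 = 2.26728 ≈ 2.2673 bits

These are NOT equal (difference: 0.1535 bits). KL divergence is asymmetric: D_KL(P||Q) ≠ D_KL(Q||P) in general.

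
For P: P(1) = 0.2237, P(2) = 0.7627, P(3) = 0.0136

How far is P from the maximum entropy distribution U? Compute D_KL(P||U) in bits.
0.7193 bits

U(i) = 1/3 for all i

D_KL(P||U) = Σ P(x) log₂(P(x) / (1/3))
           = Σ P(x) log₂(P(x)) + log₂(3)
           = log₂(3) - H(P)

H(P) = -Σ P(x) log₂(P(x)):
  -P(1)·log₂(P(1)) = -(0.2237)·log₂(0.2237) = 0.48327
  -P(2)·log₂(P(2)) = -(0.7627)·log₂(0.7627) = 0.29807
  -P(3)·log₂(P(3)) = -(0.0136)·log₂(0.0136) = 0.08432
H(P) = 0.48327 + 0.29807 + 0.08432 = 0.86566 bits

log₂(3) = 1.58496 bits

D_KL(P||U) = 1.58496 - 0.86566 = 0.71930 ≈ 0.7193 bits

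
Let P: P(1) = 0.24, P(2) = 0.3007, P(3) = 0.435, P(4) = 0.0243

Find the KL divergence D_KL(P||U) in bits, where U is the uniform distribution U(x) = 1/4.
0.3319 bits

U(i) = 1/4 for all i

D_KL(P||U) = Σ P(x) log₂(P(x) / (1/4))
           = Σ P(x) log₂(P(x)) + log₂(4)
           = log₂(4) - H(P)

H(P) = -Σ P(x) log₂(P(x)):
  -P(1)·log₂(P(1)) = -(0.24)·log₂(0.24) = 0.49413
  -P(2)·log₂(P(2)) = -(0.3007)·log₂(0.3007) = 0.52129
  -P(3)·log₂(P(3)) = -(0.435)·log₂(0.435) = 0.52240
  -P(4)·log₂(P(4)) = -(0.0243)·log₂(0.0243) = 0.13032
H(P) = 0.49413 + 0.52129 + 0.52240 + 0.13032 = 1.66814 bits

log₂(4) = 2.00000 bits

D_KL(P||U) = 2.00000 - 1.66814 = 0.33186 ≈ 0.3319 bits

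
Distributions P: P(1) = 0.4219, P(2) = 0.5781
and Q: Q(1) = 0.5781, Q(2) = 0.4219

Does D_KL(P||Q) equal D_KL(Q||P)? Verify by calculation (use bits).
D_KL(P||Q) = 0.0710 bits, D_KL(Q||P) = 0.0710 bits. Yes — for this pair D_KL(P||Q) = D_KL(Q||P).

D_KL(P||Q) = Σ P(x) log₂(P(x)/Q(x))

Computing term by term:
  P(1)·log₂(P(1)/Q(1)) = 0.4219·log₂(0.4219/0.5781) = -0.19172
  P(2)·log₂(P(2)/Q(2)) = 0.5781·log₂(0.5781/0.4219) = 0.26270

D_KL(P||Q) = -0.19172 + 0.26270 = 0.07098 ≈ 0.0710 bits

D_KL(Q||P) = Σ Q(x) log₂(Q(x)/P(x))

Computing term by term:
  Q(1)·log₂(Q(1)/P(1)) = 0.5781·log₂(0.5781/0.4219) = 0.26270
  Q(2)·log₂(Q(2)/P(2)) = 0.4219·log₂(0.4219/0.5781) = -0.19172

D_KL(Q||P) = 0.26270 - 0.19172 = 0.07098 ≈ 0.0710 bits

These ARE equal here. Q is P with outcomes relabeled (Q(1) = P(2), Q(2) = P(1)) by a relabeling that is its own inverse, so the two sums contain exactly the same terms in a different order. This is a special case — KL divergence is not symmetric in general: D_KL(P||Q) ≠ D_KL(Q||P) for most P, Q.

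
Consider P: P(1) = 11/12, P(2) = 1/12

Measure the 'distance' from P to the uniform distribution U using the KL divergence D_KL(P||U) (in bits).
0.5862 bits

U(i) = 1/2 for all i

D_KL(P||U) = Σ P(x) log₂(P(x) / (1/2))
           = Σ P(x) log₂(P(x)) + log₂(2)
           = log₂(2) - H(P)

H(P) = -Σ P(x) log₂(P(x)):
  -P(1)·log₂(P(1)) = -(11/12)·log₂(11/12) = 0.11507
  -P(2)·log₂(P(2)) = -(1/12)·log₂(1/12) = 0.29875
H(P) = 0.11507 + 0.29875 = 0.41382 bits

log₂(2) = 1.00000 bits

D_KL(P||U) = 1.00000 - 0.41382 = 0.58618 ≈ 0.5862 bits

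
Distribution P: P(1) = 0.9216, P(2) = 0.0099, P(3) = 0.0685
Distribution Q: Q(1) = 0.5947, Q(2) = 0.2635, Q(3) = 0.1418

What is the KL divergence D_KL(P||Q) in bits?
0.4637 bits

D_KL(P||Q) = Σ P(x) log₂(P(x)/Q(x))

Computing term by term:
  P(1)·log₂(P(1)/Q(1)) = 0.9216·log₂(0.9216/0.5947) = 0.58243
  P(2)·log₂(P(2)/Q(2)) = 0.0099·log₂(0.0099/0.2635) = -0.04687
  P(3)·log₂(P(3)/Q(3)) = 0.0685·log₂(0.0685/0.1418) = -0.07190

D_KL(P||Q) = 0.58243 - 0.04687 - 0.07190 = 0.46366 ≈ 0.4637 bits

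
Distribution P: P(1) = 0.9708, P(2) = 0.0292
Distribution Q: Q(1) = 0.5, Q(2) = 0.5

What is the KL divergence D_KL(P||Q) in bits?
0.8096 bits

D_KL(P||Q) = Σ P(x) log₂(P(x)/Q(x))

Computing term by term:
  P(1)·log₂(P(1)/Q(1)) = 0.9708·log₂(0.9708/0.5) = 0.92929
  P(2)·log₂(P(2)/Q(2)) = 0.0292·log₂(0.0292/0.5) = -0.11966

D_KL(P||Q) = 0.92929 - 0.11966 = 0.80963 ≈ 0.8096 bits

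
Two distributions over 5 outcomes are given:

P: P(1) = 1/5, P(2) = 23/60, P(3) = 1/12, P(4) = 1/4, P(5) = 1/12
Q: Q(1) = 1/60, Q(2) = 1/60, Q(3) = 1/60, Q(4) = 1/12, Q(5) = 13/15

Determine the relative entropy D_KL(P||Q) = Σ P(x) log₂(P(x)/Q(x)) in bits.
2.7592 bits

D_KL(P||Q) = Σ P(x) log₂(P(x)/Q(x))

Computing term by term:
  P(1)·log₂(P(1)/Q(1)) = (1/5)·log₂((1/5)/(1/60)) = 0.71699
  P(2)·log₂(P(2)/Q(2)) = (23/60)·log₂((23/60)/(1/60)) = 1.73403
  P(3)·log₂(P(3)/Q(3)) = (1/12)·log₂((1/12)/(1/60)) = 0.19349
  P(4)·log₂(P(4)/Q(4)) = (1/4)·log₂((1/4)/(1/12)) = 0.39624
  P(5)·log₂(P(5)/Q(5)) = (1/12)·log₂((1/12)/(13/15)) = -0.28154

D_KL(P||Q) = 0.71699 + 1.73403 + 0.19349 + 0.39624 - 0.28154 = 2.75921 ≈ 2.7592 bits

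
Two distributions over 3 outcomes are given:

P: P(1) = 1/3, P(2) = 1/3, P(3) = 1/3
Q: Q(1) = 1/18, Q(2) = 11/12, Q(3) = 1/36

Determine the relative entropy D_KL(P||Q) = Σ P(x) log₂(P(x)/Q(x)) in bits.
1.5702 bits

D_KL(P||Q) = Σ P(x) log₂(P(x)/Q(x))

Computing term by term:
  P(1)·log₂(P(1)/Q(1)) = (1/3)·log₂((1/3)/(1/18)) = 0.86165
  P(2)·log₂(P(2)/Q(2)) = (1/3)·log₂((1/3)/(11/12)) = -0.48648
  P(3)·log₂(P(3)/Q(3)) = (1/3)·log₂((1/3)/(1/36)) = 1.19499

D_KL(P||Q) = 0.86165 - 0.48648 + 1.19499 = 1.57016 ≈ 1.5702 bits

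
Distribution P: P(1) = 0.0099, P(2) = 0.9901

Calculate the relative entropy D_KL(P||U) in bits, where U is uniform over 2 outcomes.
0.9199 bits

U(i) = 1/2 for all i

D_KL(P||U) = Σ P(x) log₂(P(x) / (1/2))
           = Σ P(x) log₂(P(x)) + log₂(2)
           = log₂(2) - H(P)

H(P) = -Σ P(x) log₂(P(x)):
  -P(1)·log₂(P(1)) = -(0.0099)·log₂(0.0099) = 0.06592
  -P(2)·log₂(P(2)) = -(0.9901)·log₂(0.9901) = 0.01421
H(P) = 0.06592 + 0.01421 = 0.08013 bits

log₂(2) = 1.00000 bits

D_KL(P||U) = 1.00000 - 0.08013 = 0.91987 ≈ 0.9199 bits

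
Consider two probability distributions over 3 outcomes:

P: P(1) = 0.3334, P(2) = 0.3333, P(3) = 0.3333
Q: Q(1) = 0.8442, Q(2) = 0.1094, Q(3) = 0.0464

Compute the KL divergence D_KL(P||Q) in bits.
1.0369 bits

D_KL(P||Q) = Σ P(x) log₂(P(x)/Q(x))

Computing term by term:
  P(1)·log₂(P(1)/Q(1)) = 0.3334·log₂(0.3334/0.8442) = -0.44687
  P(2)·log₂(P(2)/Q(2)) = 0.3333·log₂(0.3333/0.1094) = 0.53568
  P(3)·log₂(P(3)/Q(3)) = 0.3333·log₂(0.3333/0.0464) = 0.94811

D_KL(P||Q) = -0.44687 + 0.53568 + 0.94811 = 1.03692 ≈ 1.0369 bits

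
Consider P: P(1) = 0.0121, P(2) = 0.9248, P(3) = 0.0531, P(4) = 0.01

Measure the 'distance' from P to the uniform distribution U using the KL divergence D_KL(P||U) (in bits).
1.5273 bits

U(i) = 1/4 for all i

D_KL(P||U) = Σ P(x) log₂(P(x) / (1/4))
           = Σ P(x) log₂(P(x)) + log₂(4)
           = log₂(4) - H(P)

H(P) = -Σ P(x) log₂(P(x)):
  -P(1)·log₂(P(1)) = -(0.0121)·log₂(0.0121) = 0.07706
  -P(2)·log₂(P(2)) = -(0.9248)·log₂(0.9248) = 0.10431
  -P(3)·log₂(P(3)) = -(0.0531)·log₂(0.0531) = 0.22489
  -P(4)·log₂(P(4)) = -(0.01)·log₂(0.01) = 0.06644
H(P) = 0.07706 + 0.10431 + 0.22489 + 0.06644 = 0.47270 bits

log₂(4) = 2.00000 bits

D_KL(P||U) = 2.00000 - 0.47270 = 1.52730 ≈ 1.5273 bits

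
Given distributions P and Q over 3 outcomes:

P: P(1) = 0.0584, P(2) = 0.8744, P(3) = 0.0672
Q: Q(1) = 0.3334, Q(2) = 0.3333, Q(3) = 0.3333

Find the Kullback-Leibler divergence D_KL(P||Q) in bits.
0.9147 bits

D_KL(P||Q) = Σ P(x) log₂(P(x)/Q(x))

Computing term by term:
  P(1)·log₂(P(1)/Q(1)) = 0.0584·log₂(0.0584/0.3334) = -0.14677
  P(2)·log₂(P(2)/Q(2)) = 0.8744·log₂(0.8744/0.3333) = 1.21670
  P(3)·log₂(P(3)/Q(3)) = 0.0672·log₂(0.0672/0.3333) = -0.15525

D_KL(P||Q) = -0.14677 + 1.21670 - 0.15525 = 0.91468 ≈ 0.9147 bits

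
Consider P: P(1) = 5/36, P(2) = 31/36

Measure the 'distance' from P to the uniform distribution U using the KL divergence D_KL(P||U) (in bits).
0.4187 bits

U(i) = 1/2 for all i

D_KL(P||U) = Σ P(x) log₂(P(x) / (1/2))
           = Σ P(x) log₂(P(x)) + log₂(2)
           = log₂(2) - H(P)

H(P) = -Σ P(x) log₂(P(x)):
  -P(1)·log₂(P(1)) = -(5/36)·log₂(5/36) = 0.39556
  -P(2)·log₂(P(2)) = -(31/36)·log₂(31/36) = 0.18577
H(P) = 0.39556 + 0.18577 = 0.58133 bits

log₂(2) = 1.00000 bits

D_KL(P||U) = 1.00000 - 0.58133 = 0.41867 ≈ 0.4187 bits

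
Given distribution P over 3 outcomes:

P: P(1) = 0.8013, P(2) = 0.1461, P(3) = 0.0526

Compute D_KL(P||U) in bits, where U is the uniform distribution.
0.7000 bits

U(i) = 1/3 for all i

D_KL(P||U) = Σ P(x) log₂(P(x) / (1/3))
           = Σ P(x) log₂(P(x)) + log₂(3)
           = log₂(3) - H(P)

H(P) = -Σ P(x) log₂(P(x)):
  -P(1)·log₂(P(1)) = -(0.8013)·log₂(0.8013) = 0.25608
  -P(2)·log₂(P(2)) = -(0.1461)·log₂(0.1461) = 0.40542
  -P(3)·log₂(P(3)) = -(0.0526)·log₂(0.0526) = 0.22349
H(P) = 0.25608 + 0.40542 + 0.22349 = 0.88499 bits

log₂(3) = 1.58496 bits

D_KL(P||U) = 1.58496 - 0.88499 = 0.69997 ≈ 0.7000 bits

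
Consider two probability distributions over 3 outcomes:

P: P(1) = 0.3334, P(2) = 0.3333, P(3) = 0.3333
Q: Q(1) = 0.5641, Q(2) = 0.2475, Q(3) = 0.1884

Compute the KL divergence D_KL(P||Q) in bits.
0.1645 bits

D_KL(P||Q) = Σ P(x) log₂(P(x)/Q(x))

Computing term by term:
  P(1)·log₂(P(1)/Q(1)) = 0.3334·log₂(0.3334/0.5641) = -0.25295
  P(2)·log₂(P(2)/Q(2)) = 0.3333·log₂(0.3333/0.2475) = 0.14312
  P(3)·log₂(P(3)/Q(3)) = 0.3333·log₂(0.3333/0.1884) = 0.27431

D_KL(P||Q) = -0.25295 + 0.14312 + 0.27431 = 0.16448 ≈ 0.1645 bits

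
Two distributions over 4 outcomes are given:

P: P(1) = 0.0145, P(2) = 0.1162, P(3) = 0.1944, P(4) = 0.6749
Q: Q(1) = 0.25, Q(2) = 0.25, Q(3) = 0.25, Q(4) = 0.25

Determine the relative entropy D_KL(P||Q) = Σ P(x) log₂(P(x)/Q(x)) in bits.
0.7084 bits

D_KL(P||Q) = Σ P(x) log₂(P(x)/Q(x))

Computing term by term:
  P(1)·log₂(P(1)/Q(1)) = 0.0145·log₂(0.0145/0.25) = -0.05956
  P(2)·log₂(P(2)/Q(2)) = 0.1162·log₂(0.1162/0.25) = -0.12844
  P(3)·log₂(P(3)/Q(3)) = 0.1944·log₂(0.1944/0.25) = -0.07055
  P(4)·log₂(P(4)/Q(4)) = 0.6749·log₂(0.6749/0.25) = 0.96696

D_KL(P||Q) = -0.05956 - 0.12844 - 0.07055 + 0.96696 = 0.70841 ≈ 0.7084 bits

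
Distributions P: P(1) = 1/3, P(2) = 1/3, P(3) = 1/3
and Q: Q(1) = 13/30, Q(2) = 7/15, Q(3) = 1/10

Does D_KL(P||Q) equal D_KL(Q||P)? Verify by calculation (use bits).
D_KL(P||Q) = 0.2910 bits, D_KL(Q||P) = 0.2169 bits. No — D_KL(P||Q) ≠ D_KL(Q||P) for this pair.

D_KL(P||Q) = Σ P(x) log₂(P(x)/Q(x))

Computing term by term:
  P(1)·log₂(P(1)/Q(1)) = (1/3)·log₂((1/3)/(13/30)) = -0.12617
  P(2)·log₂(P(2)/Q(2)) = (1/3)·log₂((1/3)/(7/15)) = -0.16181
  P(3)·log₂(P(3)/Q(3)) = (1/3)·log₂((1/3)/(1/10)) = 0.57899

D_KL(P||Q) = -0.12617 - 0.16181 + 0.57899 = 0.29101 ≈ 0.2910 bits

D_KL(Q||P) = Σ Q(x) log₂(Q(x)/P(x))

Computing term by term:
  Q(1)·log₂(Q(1)/P(1)) = (13/30)·log₂((13/30)/(1/3)) = 0.16402
  Q(2)·log₂(Q(2)/P(2)) = (7/15)·log₂((7/15)/(1/3)) = 0.22653
  Q(3)·log₂(Q(3)/P(3)) = (1/10)·log₂((1/10)/(1/3)) = -0.17370

D_KL(Q||P) = 0.16402 + 0.22653 - 0.17370 = 0.21685 ≈ 0.2169 bits

These are NOT equal (difference: 0.0741 bits). KL divergence is asymmetric: D_KL(P||Q) ≠ D_KL(Q||P) in general.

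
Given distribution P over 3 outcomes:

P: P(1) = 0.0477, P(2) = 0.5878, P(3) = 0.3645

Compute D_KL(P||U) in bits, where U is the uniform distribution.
0.3942 bits

U(i) = 1/3 for all i

D_KL(P||U) = Σ P(x) log₂(P(x) / (1/3))
           = Σ P(x) log₂(P(x)) + log₂(3)
           = log₂(3) - H(P)

H(P) = -Σ P(x) log₂(P(x)):
  -P(1)·log₂(P(1)) = -(0.0477)·log₂(0.0477) = 0.20940
  -P(2)·log₂(P(2)) = -(0.5878)·log₂(0.5878) = 0.45061
  -P(3)·log₂(P(3)) = -(0.3645)·log₂(0.3645) = 0.53072
H(P) = 0.20940 + 0.45061 + 0.53072 = 1.19073 bits

log₂(3) = 1.58496 bits

D_KL(P||U) = 1.58496 - 1.19073 = 0.39423 ≈ 0.3942 bits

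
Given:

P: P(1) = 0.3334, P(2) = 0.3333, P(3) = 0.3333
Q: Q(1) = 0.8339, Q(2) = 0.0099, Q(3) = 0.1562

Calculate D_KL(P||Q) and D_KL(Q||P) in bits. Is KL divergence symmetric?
D_KL(P||Q) = 1.6144 bits, D_KL(Q||P) = 0.8819 bits. No, KL divergence is not symmetric.

D_KL(P||Q) = Σ P(x) log₂(P(x)/Q(x))

Computing term by term:
  P(1)·log₂(P(1)/Q(1)) = 0.3334·log₂(0.3334/0.8339) = -0.44096
  P(2)·log₂(P(2)/Q(2)) = 0.3333·log₂(0.3333/0.0099) = 1.69091
  P(3)·log₂(P(3)/Q(3)) = 0.3333·log₂(0.3333/0.1562) = 0.36444

D_KL(P||Q) = -0.44096 + 1.69091 + 0.36444 = 1.61439 ≈ 1.6144 bits

D_KL(Q||P) = Σ Q(x) log₂(Q(x)/P(x))

Computing term by term:
  Q(1)·log₂(Q(1)/P(1)) = 0.8339·log₂(0.8339/0.3334) = 1.10293
  Q(2)·log₂(Q(2)/P(2)) = 0.0099·log₂(0.0099/0.3333) = -0.05023
  Q(3)·log₂(Q(3)/P(3)) = 0.1562·log₂(0.1562/0.3333) = -0.17079

D_KL(Q||P) = 1.10293 - 0.05023 - 0.17079 = 0.88191 ≈ 0.8819 bits

These are NOT equal (difference: 0.7325 bits). KL divergence is asymmetric: D_KL(P||Q) ≠ D_KL(Q||P) in general.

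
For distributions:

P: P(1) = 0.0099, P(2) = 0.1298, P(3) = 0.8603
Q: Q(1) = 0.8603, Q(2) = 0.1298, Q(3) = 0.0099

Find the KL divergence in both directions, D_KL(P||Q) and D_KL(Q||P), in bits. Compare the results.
D_KL(P||Q) = 5.4777 bits, D_KL(Q||P) = 5.4777 bits. The two directions give exactly the same value for this pair.

D_KL(P||Q) = Σ P(x) log₂(P(x)/Q(x))

Computing term by term:
  P(1)·log₂(P(1)/Q(1)) = 0.0099·log₂(0.0099/0.8603) = -0.06377
  P(2)·log₂(P(2)/Q(2)) = 0.1298·log₂(0.1298/0.1298) = 0.00000
  P(3)·log₂(P(3)/Q(3)) = 0.8603·log₂(0.8603/0.0099) = 5.54142

D_KL(P||Q) = -0.06377 + 0.00000 + 5.54142 = 5.47765 ≈ 5.4777 bits

D_KL(Q||P) = Σ Q(x) log₂(Q(x)/P(x))

Computing term by term:
  Q(1)·log₂(Q(1)/P(1)) = 0.8603·log₂(0.8603/0.0099) = 5.54142
  Q(2)·log₂(Q(2)/P(2)) = 0.1298·log₂(0.1298/0.1298) = 0.00000
  Q(3)·log₂(Q(3)/P(3)) = 0.0099·log₂(0.0099/0.8603) = -0.06377

D_KL(Q||P) = 5.54142 + 0.00000 - 0.06377 = 5.47765 ≈ 5.4777 bits

These ARE equal here. Q is P with outcomes relabeled (Q(1) = P(3), Q(3) = P(1)) by a relabeling that is its own inverse, so the two sums contain exactly the same terms in a different order. This is a special case — KL divergence is not symmetric in general: D_KL(P||Q) ≠ D_KL(Q||P) for most P, Q.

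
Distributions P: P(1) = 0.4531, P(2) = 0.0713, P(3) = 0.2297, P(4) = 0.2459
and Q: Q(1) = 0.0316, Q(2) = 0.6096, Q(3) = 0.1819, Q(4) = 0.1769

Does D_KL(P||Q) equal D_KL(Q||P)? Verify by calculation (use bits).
D_KL(P||Q) = 1.7142 bits, D_KL(Q||P) = 1.6206 bits. No — D_KL(P||Q) ≠ D_KL(Q||P) for this pair.

D_KL(P||Q) = Σ P(x) log₂(P(x)/Q(x))

Computing term by term:
  P(1)·log₂(P(1)/Q(1)) = 0.4531·log₂(0.4531/0.0316) = 1.74073
  P(2)·log₂(P(2)/Q(2)) = 0.0713·log₂(0.0713/0.6096) = -0.22074
  P(3)·log₂(P(3)/Q(3)) = 0.2297·log₂(0.2297/0.1819) = 0.07732
  P(4)·log₂(P(4)/Q(4)) = 0.2459·log₂(0.2459/0.1769) = 0.11684

D_KL(P||Q) = 1.74073 - 0.22074 + 0.07732 + 0.11684 = 1.71415 ≈ 1.7142 bits

D_KL(Q||P) = Σ Q(x) log₂(Q(x)/P(x))

Computing term by term:
  Q(1)·log₂(Q(1)/P(1)) = 0.0316·log₂(0.0316/0.4531) = -0.12140
  Q(2)·log₂(Q(2)/P(2)) = 0.6096·log₂(0.6096/0.0713) = 1.88725
  Q(3)·log₂(Q(3)/P(3)) = 0.1819·log₂(0.1819/0.2297) = -0.06123
  Q(4)·log₂(Q(4)/P(4)) = 0.1769·log₂(0.1769/0.2459) = -0.08405

D_KL(Q||P) = -0.12140 + 1.88725 - 0.06123 - 0.08405 = 1.62057 ≈ 1.6206 bits

These are NOT equal (difference: 0.0936 bits). KL divergence is asymmetric: D_KL(P||Q) ≠ D_KL(Q||P) in general.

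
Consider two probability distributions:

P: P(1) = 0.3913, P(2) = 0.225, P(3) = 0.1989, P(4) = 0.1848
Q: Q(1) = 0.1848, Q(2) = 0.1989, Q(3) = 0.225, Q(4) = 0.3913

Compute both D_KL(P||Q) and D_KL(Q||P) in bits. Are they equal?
D_KL(P||Q) = 0.2281 bits, D_KL(Q||P) = 0.2281 bits. Yes, in this case they are equal (although KL divergence is not symmetric in general).

D_KL(P||Q) = Σ P(x) log₂(P(x)/Q(x))

Computing term by term:
  P(1)·log₂(P(1)/Q(1)) = 0.3913·log₂(0.3913/0.1848) = 0.42351
  P(2)·log₂(P(2)/Q(2)) = 0.225·log₂(0.225/0.1989) = 0.04002
  P(3)·log₂(P(3)/Q(3)) = 0.1989·log₂(0.1989/0.225) = -0.03538
  P(4)·log₂(P(4)/Q(4)) = 0.1848·log₂(0.1848/0.3913) = -0.20001

D_KL(P||Q) = 0.42351 + 0.04002 - 0.03538 - 0.20001 = 0.22814 ≈ 0.2281 bits

D_KL(Q||P) = Σ Q(x) log₂(Q(x)/P(x))

Computing term by term:
  Q(1)·log₂(Q(1)/P(1)) = 0.1848·log₂(0.1848/0.3913) = -0.20001
  Q(2)·log₂(Q(2)/P(2)) = 0.1989·log₂(0.1989/0.225) = -0.03538
  Q(3)·log₂(Q(3)/P(3)) = 0.225·log₂(0.225/0.1989) = 0.04002
  Q(4)·log₂(Q(4)/P(4)) = 0.3913·log₂(0.3913/0.1848) = 0.42351

D_KL(Q||P) = -0.20001 - 0.03538 + 0.04002 + 0.42351 = 0.22814 ≈ 0.2281 bits

These ARE equal here. Q is P with outcomes relabeled (Q(1) = P(4), Q(2) = P(3), Q(3) = P(2), Q(4) = P(1)) by a relabeling that is its own inverse, so the two sums contain exactly the same terms in a different order. This is a special case — KL divergence is not symmetric in general: D_KL(P||Q) ≠ D_KL(Q||P) for most P, Q.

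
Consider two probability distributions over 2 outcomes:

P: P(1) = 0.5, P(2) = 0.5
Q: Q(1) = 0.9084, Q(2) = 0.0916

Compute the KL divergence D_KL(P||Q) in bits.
0.7936 bits

D_KL(P||Q) = Σ P(x) log₂(P(x)/Q(x))

Computing term by term:
  P(1)·log₂(P(1)/Q(1)) = 0.5·log₂(0.5/0.9084) = -0.43070
  P(2)·log₂(P(2)/Q(2)) = 0.5·log₂(0.5/0.0916) = 1.22425

D_KL(P||Q) = -0.43070 + 1.22425 = 0.79355 ≈ 0.7936 bits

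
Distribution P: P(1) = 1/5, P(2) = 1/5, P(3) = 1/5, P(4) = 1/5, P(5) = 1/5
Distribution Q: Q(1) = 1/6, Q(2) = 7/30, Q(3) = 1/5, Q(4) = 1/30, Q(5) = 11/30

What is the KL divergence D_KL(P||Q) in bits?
0.3502 bits

D_KL(P||Q) = Σ P(x) log₂(P(x)/Q(x))

Computing term by term:
  P(1)·log₂(P(1)/Q(1)) = (1/5)·log₂((1/5)/(1/6)) = 0.05261
  P(2)·log₂(P(2)/Q(2)) = (1/5)·log₂((1/5)/(7/30)) = -0.04448
  P(3)·log₂(P(3)/Q(3)) = (1/5)·log₂((1/5)/(1/5)) = 0.00000
  P(4)·log₂(P(4)/Q(4)) = (1/5)·log₂((1/5)/(1/30)) = 0.51699
  P(5)·log₂(P(5)/Q(5)) = (1/5)·log₂((1/5)/(11/30)) = -0.17489

D_KL(P||Q) = 0.05261 - 0.04448 + 0.00000 + 0.51699 - 0.17489 = 0.35023 ≈ 0.3502 bits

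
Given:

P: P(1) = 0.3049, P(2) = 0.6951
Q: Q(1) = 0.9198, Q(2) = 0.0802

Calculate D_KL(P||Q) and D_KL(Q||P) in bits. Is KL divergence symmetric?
D_KL(P||Q) = 1.6799 bits, D_KL(Q||P) = 1.2154 bits. No, KL divergence is not symmetric.

D_KL(P||Q) = Σ P(x) log₂(P(x)/Q(x))

Computing term by term:
  P(1)·log₂(P(1)/Q(1)) = 0.3049·log₂(0.3049/0.9198) = -0.48570
  P(2)·log₂(P(2)/Q(2)) = 0.6951·log₂(0.6951/0.0802) = 2.16562

D_KL(P||Q) = -0.48570 + 2.16562 = 1.67992 ≈ 1.6799 bits

D_KL(Q||P) = Σ Q(x) log₂(Q(x)/P(x))

Computing term by term:
  Q(1)·log₂(Q(1)/P(1)) = 0.9198·log₂(0.9198/0.3049) = 1.46523
  Q(2)·log₂(Q(2)/P(2)) = 0.0802·log₂(0.0802/0.6951) = -0.24987

D_KL(Q||P) = 1.46523 - 0.24987 = 1.21536 ≈ 1.2154 bits

These are NOT equal (difference: 0.4645 bits). KL divergence is asymmetric: D_KL(P||Q) ≠ D_KL(Q||P) in general.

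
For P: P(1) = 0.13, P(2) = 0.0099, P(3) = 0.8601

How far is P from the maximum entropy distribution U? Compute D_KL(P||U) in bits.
0.9494 bits

U(i) = 1/3 for all i

D_KL(P||U) = Σ P(x) log₂(P(x) / (1/3))
           = Σ P(x) log₂(P(x)) + log₂(3)
           = log₂(3) - H(P)

H(P) = -Σ P(x) log₂(P(x)):
  -P(1)·log₂(P(1)) = -(0.13)·log₂(0.13) = 0.38264
  -P(2)·log₂(P(2)) = -(0.0099)·log₂(0.0099) = 0.06592
  -P(3)·log₂(P(3)) = -(0.8601)·log₂(0.8601) = 0.18701
H(P) = 0.38264 + 0.06592 + 0.18701 = 0.63557 bits

log₂(3) = 1.58496 bits

D_KL(P||U) = 1.58496 - 0.63557 = 0.94939 ≈ 0.9494 bits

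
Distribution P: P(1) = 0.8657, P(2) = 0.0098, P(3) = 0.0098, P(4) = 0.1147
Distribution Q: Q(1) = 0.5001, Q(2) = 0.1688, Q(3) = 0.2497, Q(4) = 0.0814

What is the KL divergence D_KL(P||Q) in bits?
0.6561 bits

D_KL(P||Q) = Σ P(x) log₂(P(x)/Q(x))

Computing term by term:
  P(1)·log₂(P(1)/Q(1)) = 0.8657·log₂(0.8657/0.5001) = 0.68533
  P(2)·log₂(P(2)/Q(2)) = 0.0098·log₂(0.0098/0.1688) = -0.04024
  P(3)·log₂(P(3)/Q(3)) = 0.0098·log₂(0.0098/0.2497) = -0.04578
  P(4)·log₂(P(4)/Q(4)) = 0.1147·log₂(0.1147/0.0814) = 0.05675

D_KL(P||Q) = 0.68533 - 0.04024 - 0.04578 + 0.05675 = 0.65606 ≈ 0.6561 bits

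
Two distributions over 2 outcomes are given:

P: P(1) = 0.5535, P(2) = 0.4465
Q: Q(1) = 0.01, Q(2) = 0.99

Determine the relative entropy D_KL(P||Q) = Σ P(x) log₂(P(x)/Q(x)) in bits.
2.6921 bits

D_KL(P||Q) = Σ P(x) log₂(P(x)/Q(x))

Computing term by term:
  P(1)·log₂(P(1)/Q(1)) = 0.5535·log₂(0.5535/0.01) = 3.20505
  P(2)·log₂(P(2)/Q(2)) = 0.4465·log₂(0.4465/0.99) = -0.51293

D_KL(P||Q) = 3.20505 - 0.51293 = 2.69212 ≈ 2.6921 bits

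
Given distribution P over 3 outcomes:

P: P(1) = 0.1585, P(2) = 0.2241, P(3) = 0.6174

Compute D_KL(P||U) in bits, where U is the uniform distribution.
0.2507 bits

U(i) = 1/3 for all i

D_KL(P||U) = Σ P(x) log₂(P(x) / (1/3))
           = Σ P(x) log₂(P(x)) + log₂(3)
           = log₂(3) - H(P)

H(P) = -Σ P(x) log₂(P(x)):
  -P(1)·log₂(P(1)) = -(0.1585)·log₂(0.1585) = 0.42121
  -P(2)·log₂(P(2)) = -(0.2241)·log₂(0.2241) = 0.48356
  -P(3)·log₂(P(3)) = -(0.6174)·log₂(0.6174) = 0.42954
H(P) = 0.42121 + 0.48356 + 0.42954 = 1.33431 bits

log₂(3) = 1.58496 bits

D_KL(P||U) = 1.58496 - 1.33431 = 0.25065 ≈ 0.2507 bits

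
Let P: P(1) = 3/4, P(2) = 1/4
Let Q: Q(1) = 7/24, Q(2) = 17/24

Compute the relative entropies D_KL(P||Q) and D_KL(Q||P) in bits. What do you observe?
D_KL(P||Q) = 0.6463 bits, D_KL(Q||P) = 0.6669 bits. The two directions give different values (D_KL(Q||P) exceeds D_KL(P||Q) by 0.0206 bits): KL divergence is asymmetric.

D_KL(P||Q) = Σ P(x) log₂(P(x)/Q(x))

Computing term by term:
  P(1)·log₂(P(1)/Q(1)) = (3/4)·log₂((3/4)/(7/24)) = 1.02193
  P(2)·log₂(P(2)/Q(2)) = (1/4)·log₂((1/4)/(17/24)) = -0.37563

D_KL(P||Q) = 1.02193 - 0.37563 = 0.64630 ≈ 0.6463 bits

D_KL(Q||P) = Σ Q(x) log₂(Q(x)/P(x))

Computing term by term:
  Q(1)·log₂(Q(1)/P(1)) = (7/24)·log₂((7/24)/(3/4)) = -0.39742
  Q(2)·log₂(Q(2)/P(2)) = (17/24)·log₂((17/24)/(1/4)) = 1.06427

D_KL(Q||P) = -0.39742 + 1.06427 = 0.66685 ≈ 0.6669 bits

These are NOT equal (difference: 0.0206 bits). KL divergence is asymmetric: D_KL(P||Q) ≠ D_KL(Q||P) in general.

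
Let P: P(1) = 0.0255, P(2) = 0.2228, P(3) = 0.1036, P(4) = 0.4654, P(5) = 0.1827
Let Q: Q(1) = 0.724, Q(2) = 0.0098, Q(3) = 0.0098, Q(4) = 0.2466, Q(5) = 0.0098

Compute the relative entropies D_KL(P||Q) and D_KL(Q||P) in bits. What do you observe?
D_KL(P||Q) = 2.4310 bits, D_KL(Q||P) = 3.1502 bits. The two directions give different values (D_KL(Q||P) exceeds D_KL(P||Q) by 0.7192 bits): KL divergence is asymmetric.

D_KL(P||Q) = Σ P(x) log₂(P(x)/Q(x))

Computing term by term:
  P(1)·log₂(P(1)/Q(1)) = 0.0255·log₂(0.0255/0.724) = -0.12310
  P(2)·log₂(P(2)/Q(2)) = 0.2228·log₂(0.2228/0.0098) = 1.00412
  P(3)·log₂(P(3)/Q(3)) = 0.1036·log₂(0.1036/0.0098) = 0.35246
  P(4)·log₂(P(4)/Q(4)) = 0.4654·log₂(0.4654/0.2466) = 0.42645
  P(5)·log₂(P(5)/Q(5)) = 0.1827·log₂(0.1827/0.0098) = 0.77109

D_KL(P||Q) = -0.12310 + 1.00412 + 0.35246 + 0.42645 + 0.77109 = 2.43102 ≈ 2.4310 bits

D_KL(Q||P) = Σ Q(x) log₂(Q(x)/P(x))

Computing term by term:
  Q(1)·log₂(Q(1)/P(1)) = 0.724·log₂(0.724/0.0255) = 3.49505
  Q(2)·log₂(Q(2)/P(2)) = 0.0098·log₂(0.0098/0.2228) = -0.04417
  Q(3)·log₂(Q(3)/P(3)) = 0.0098·log₂(0.0098/0.1036) = -0.03334
  Q(4)·log₂(Q(4)/P(4)) = 0.2466·log₂(0.2466/0.4654) = -0.22596
  Q(5)·log₂(Q(5)/P(5)) = 0.0098·log₂(0.0098/0.1827) = -0.04136

D_KL(Q||P) = 3.49505 - 0.04417 - 0.03334 - 0.22596 - 0.04136 = 3.15022 ≈ 3.1502 bits

These are NOT equal (difference: 0.7192 bits). KL divergence is asymmetric: D_KL(P||Q) ≠ D_KL(Q||P) in general.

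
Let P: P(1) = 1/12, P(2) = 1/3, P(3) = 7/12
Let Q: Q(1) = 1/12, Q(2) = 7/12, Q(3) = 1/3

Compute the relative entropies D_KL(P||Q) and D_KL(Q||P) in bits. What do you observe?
D_KL(P||Q) = 0.2018 bits, D_KL(Q||P) = 0.2018 bits. The two directions give the same value here, because Q is a self-inverse relabeling of P; in general KL divergence is asymmetric.

D_KL(P||Q) = Σ P(x) log₂(P(x)/Q(x))

Computing term by term:
  P(1)·log₂(P(1)/Q(1)) = (1/12)·log₂((1/12)/(1/12)) = 0.00000
  P(2)·log₂(P(2)/Q(2)) = (1/3)·log₂((1/3)/(7/12)) = -0.26912
  P(3)·log₂(P(3)/Q(3)) = (7/12)·log₂((7/12)/(1/3)) = 0.47096

D_KL(P||Q) = 0.00000 - 0.26912 + 0.47096 = 0.20184 ≈ 0.2018 bits

D_KL(Q||P) = Σ Q(x) log₂(Q(x)/P(x))

Computing term by term:
  Q(1)·log₂(Q(1)/P(1)) = (1/12)·log₂((1/12)/(1/12)) = 0.00000
  Q(2)·log₂(Q(2)/P(2)) = (7/12)·log₂((7/12)/(1/3)) = 0.47096
  Q(3)·log₂(Q(3)/P(3)) = (1/3)·log₂((1/3)/(7/12)) = -0.26912

D_KL(Q||P) = 0.00000 + 0.47096 - 0.26912 = 0.20184 ≈ 0.2018 bits

These ARE equal here. Q is P with outcomes relabeled (Q(2) = P(3), Q(3) = P(2)) by a relabeling that is its own inverse, so the two sums contain exactly the same terms in a different order. This is a special case — KL divergence is not symmetric in general: D_KL(P||Q) ≠ D_KL(Q||P) for most P, Q.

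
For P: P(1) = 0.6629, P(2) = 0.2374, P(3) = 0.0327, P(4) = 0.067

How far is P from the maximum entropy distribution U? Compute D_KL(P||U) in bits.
0.6917 bits

U(i) = 1/4 for all i

D_KL(P||U) = Σ P(x) log₂(P(x) / (1/4))
           = Σ P(x) log₂(P(x)) + log₂(4)
           = log₂(4) - H(P)

H(P) = -Σ P(x) log₂(P(x)):
  -P(1)·log₂(P(1)) = -(0.6629)·log₂(0.6629) = 0.39319
  -P(2)·log₂(P(2)) = -(0.2374)·log₂(0.2374) = 0.49251
  -P(3)·log₂(P(3)) = -(0.0327)·log₂(0.0327) = 0.16136
  -P(4)·log₂(P(4)) = -(0.067)·log₂(0.067) = 0.26128
H(P) = 0.39319 + 0.49251 + 0.16136 + 0.26128 = 1.30834 bits

log₂(4) = 2.00000 bits

D_KL(P||U) = 2.00000 - 1.30834 = 0.69166 ≈ 0.6917 bits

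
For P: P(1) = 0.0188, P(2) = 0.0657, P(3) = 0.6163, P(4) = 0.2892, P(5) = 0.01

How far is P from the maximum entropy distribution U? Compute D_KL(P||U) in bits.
0.9417 bits

U(i) = 1/5 for all i

D_KL(P||U) = Σ P(x) log₂(P(x) / (1/5))
           = Σ P(x) log₂(P(x)) + log₂(5)
           = log₂(5) - H(P)

H(P) = -Σ P(x) log₂(P(x)):
  -P(1)·log₂(P(1)) = -(0.0188)·log₂(0.0188) = 0.10778
  -P(2)·log₂(P(2)) = -(0.0657)·log₂(0.0657) = 0.25807
  -P(3)·log₂(P(3)) = -(0.6163)·log₂(0.6163) = 0.43036
  -P(4)·log₂(P(4)) = -(0.2892)·log₂(0.2892) = 0.51763
  -P(5)·log₂(P(5)) = -(0.01)·log₂(0.01) = 0.06644
H(P) = 0.10778 + 0.25807 + 0.43036 + 0.51763 + 0.06644 = 1.38028 bits

log₂(5) = 2.32193 bits

D_KL(P||U) = 2.32193 - 1.38028 = 0.94165 ≈ 0.9417 bits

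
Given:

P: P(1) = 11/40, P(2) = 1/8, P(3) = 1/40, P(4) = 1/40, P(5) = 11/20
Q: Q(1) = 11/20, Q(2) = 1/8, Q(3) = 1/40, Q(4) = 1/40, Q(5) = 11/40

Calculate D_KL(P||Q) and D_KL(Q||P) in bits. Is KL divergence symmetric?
D_KL(P||Q) = 0.2750 bits, D_KL(Q||P) = 0.2750 bits. The two values coincide for this particular pair, but no — KL divergence is not symmetric in general.

D_KL(P||Q) = Σ P(x) log₂(P(x)/Q(x))

Computing term by term:
  P(1)·log₂(P(1)/Q(1)) = (11/40)·log₂((11/40)/(11/20)) = -0.27500
  P(2)·log₂(P(2)/Q(2)) = (1/8)·log₂((1/8)/(1/8)) = 0.00000
  P(3)·log₂(P(3)/Q(3)) = (1/40)·log₂((1/40)/(1/40)) = 0.00000
  P(4)·log₂(P(4)/Q(4)) = (1/40)·log₂((1/40)/(1/40)) = 0.00000
  P(5)·log₂(P(5)/Q(5)) = (11/20)·log₂((11/20)/(11/40)) = 0.55000

D_KL(P||Q) = -0.27500 + 0.00000 + 0.00000 + 0.00000 + 0.55000 = 0.27500 ≈ 0.2750 bits

D_KL(Q||P) = Σ Q(x) log₂(Q(x)/P(x))

Computing term by term:
  Q(1)·log₂(Q(1)/P(1)) = (11/20)·log₂((11/20)/(11/40)) = 0.55000
  Q(2)·log₂(Q(2)/P(2)) = (1/8)·log₂((1/8)/(1/8)) = 0.00000
  Q(3)·log₂(Q(3)/P(3)) = (1/40)·log₂((1/40)/(1/40)) = 0.00000
  Q(4)·log₂(Q(4)/P(4)) = (1/40)·log₂((1/40)/(1/40)) = 0.00000
  Q(5)·log₂(Q(5)/P(5)) = (11/40)·log₂((11/40)/(11/20)) = -0.27500

D_KL(Q||P) = 0.55000 + 0.00000 + 0.00000 + 0.00000 - 0.27500 = 0.27500 ≈ 0.2750 bits

These ARE equal here. Q is P with outcomes relabeled (Q(1) = P(5), Q(5) = P(1)) by a relabeling that is its own inverse, so the two sums contain exactly the same terms in a different order. This is a special case — KL divergence is not symmetric in general: D_KL(P||Q) ≠ D_KL(Q||P) for most P, Q.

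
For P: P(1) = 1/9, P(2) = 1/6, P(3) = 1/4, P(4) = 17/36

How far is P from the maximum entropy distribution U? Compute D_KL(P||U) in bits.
0.2058 bits

U(i) = 1/4 for all i

D_KL(P||U) = Σ P(x) log₂(P(x) / (1/4))
           = Σ P(x) log₂(P(x)) + log₂(4)
           = log₂(4) - H(P)

H(P) = -Σ P(x) log₂(P(x)):
  -P(1)·log₂(P(1)) = -(1/9)·log₂(1/9) = 0.35221
  -P(2)·log₂(P(2)) = -(1/6)·log₂(1/6) = 0.43083
  -P(3)·log₂(P(3)) = -(1/4)·log₂(1/4) = 0.50000
  -P(4)·log₂(P(4)) = -(17/36)·log₂(17/36) = 0.51116
H(P) = 0.35221 + 0.43083 + 0.50000 + 0.51116 = 1.79420 bits

log₂(4) = 2.00000 bits

D_KL(P||U) = 2.00000 - 1.79420 = 0.20580 ≈ 0.2058 bits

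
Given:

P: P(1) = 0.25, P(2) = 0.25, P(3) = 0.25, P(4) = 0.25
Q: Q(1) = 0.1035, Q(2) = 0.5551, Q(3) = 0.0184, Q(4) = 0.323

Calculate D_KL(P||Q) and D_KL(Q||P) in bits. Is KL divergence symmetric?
D_KL(P||Q) = 0.8790 bits, D_KL(Q||P) = 0.5573 bits. No, KL divergence is not symmetric.

D_KL(P||Q) = Σ P(x) log₂(P(x)/Q(x))

Computing term by term:
  P(1)·log₂(P(1)/Q(1)) = 0.25·log₂(0.25/0.1035) = 0.31807
  P(2)·log₂(P(2)/Q(2)) = 0.25·log₂(0.25/0.5551) = -0.28770
  P(3)·log₂(P(3)/Q(3)) = 0.25·log₂(0.25/0.0184) = 0.94104
  P(4)·log₂(P(4)/Q(4)) = 0.25·log₂(0.25/0.323) = -0.09240

D_KL(P||Q) = 0.31807 - 0.28770 + 0.94104 - 0.09240 = 0.87901 ≈ 0.8790 bits

D_KL(Q||P) = Σ Q(x) log₂(Q(x)/P(x))

Computing term by term:
  Q(1)·log₂(Q(1)/P(1)) = 0.1035·log₂(0.1035/0.25) = -0.13168
  Q(2)·log₂(Q(2)/P(2)) = 0.5551·log₂(0.5551/0.25) = 0.63882
  Q(3)·log₂(Q(3)/P(3)) = 0.0184·log₂(0.0184/0.25) = -0.06926
  Q(4)·log₂(Q(4)/P(4)) = 0.323·log₂(0.323/0.25) = 0.11938

D_KL(Q||P) = -0.13168 + 0.63882 - 0.06926 + 0.11938 = 0.55726 ≈ 0.5573 bits

These are NOT equal (difference: 0.3217 bits). KL divergence is asymmetric: D_KL(P||Q) ≠ D_KL(Q||P) in general.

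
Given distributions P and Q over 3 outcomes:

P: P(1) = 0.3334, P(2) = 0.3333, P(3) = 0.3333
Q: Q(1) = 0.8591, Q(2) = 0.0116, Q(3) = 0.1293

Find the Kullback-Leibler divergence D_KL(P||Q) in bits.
1.6148 bits

D_KL(P||Q) = Σ P(x) log₂(P(x)/Q(x))

Computing term by term:
  P(1)·log₂(P(1)/Q(1)) = 0.3334·log₂(0.3334/0.8591) = -0.45528
  P(2)·log₂(P(2)/Q(2)) = 0.3333·log₂(0.3333/0.0116) = 1.61471
  P(3)·log₂(P(3)/Q(3)) = 0.3333·log₂(0.3333/0.1293) = 0.45532

D_KL(P||Q) = -0.45528 + 1.61471 + 0.45532 = 1.61475 ≈ 1.6148 bits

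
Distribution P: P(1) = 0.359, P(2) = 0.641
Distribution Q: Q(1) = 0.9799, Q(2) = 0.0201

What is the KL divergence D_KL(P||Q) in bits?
2.6818 bits

D_KL(P||Q) = Σ P(x) log₂(P(x)/Q(x))

Computing term by term:
  P(1)·log₂(P(1)/Q(1)) = 0.359·log₂(0.359/0.9799) = -0.52007
  P(2)·log₂(P(2)/Q(2)) = 0.641·log₂(0.641/0.0201) = 3.20183

D_KL(P||Q) = -0.52007 + 3.20183 = 2.68176 ≈ 2.6818 bits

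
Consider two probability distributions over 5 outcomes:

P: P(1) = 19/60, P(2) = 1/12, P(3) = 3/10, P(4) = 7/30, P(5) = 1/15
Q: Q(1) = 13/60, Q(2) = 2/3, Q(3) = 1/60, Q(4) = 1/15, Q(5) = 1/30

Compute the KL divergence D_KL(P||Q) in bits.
1.6627 bits

D_KL(P||Q) = Σ P(x) log₂(P(x)/Q(x))

Computing term by term:
  P(1)·log₂(P(1)/Q(1)) = (19/60)·log₂((19/60)/(13/60)) = 0.17337
  P(2)·log₂(P(2)/Q(2)) = (1/12)·log₂((1/12)/(2/3)) = -0.25000
  P(3)·log₂(P(3)/Q(3)) = (3/10)·log₂((3/10)/(1/60)) = 1.25098
  P(4)·log₂(P(4)/Q(4)) = (7/30)·log₂((7/30)/(1/15)) = 0.42172
  P(5)·log₂(P(5)/Q(5)) = (1/15)·log₂((1/15)/(1/30)) = 0.06667

D_KL(P||Q) = 0.17337 - 0.25000 + 1.25098 + 0.42172 + 0.06667 = 1.66274 ≈ 1.6627 bits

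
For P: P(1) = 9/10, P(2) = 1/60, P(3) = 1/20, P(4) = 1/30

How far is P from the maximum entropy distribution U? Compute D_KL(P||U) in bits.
1.3851 bits

U(i) = 1/4 for all i

D_KL(P||U) = Σ P(x) log₂(P(x) / (1/4))
           = Σ P(x) log₂(P(x)) + log₂(4)
           = log₂(4) - H(P)

H(P) = -Σ P(x) log₂(P(x)):
  -P(1)·log₂(P(1)) = -(9/10)·log₂(9/10) = 0.13680
  -P(2)·log₂(P(2)) = -(1/60)·log₂(1/60) = 0.09845
  -P(3)·log₂(P(3)) = -(1/20)·log₂(1/20) = 0.21610
  -P(4)·log₂(P(4)) = -(1/30)·log₂(1/30) = 0.16356
H(P) = 0.13680 + 0.09845 + 0.21610 + 0.16356 = 0.61491 bits

log₂(4) = 2.00000 bits

D_KL(P||U) = 2.00000 - 0.61491 = 1.38509 ≈ 1.3851 bits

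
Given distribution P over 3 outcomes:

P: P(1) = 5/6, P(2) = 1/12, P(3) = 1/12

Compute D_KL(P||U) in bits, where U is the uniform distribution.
0.7683 bits

U(i) = 1/3 for all i

D_KL(P||U) = Σ P(x) log₂(P(x) / (1/3))
           = Σ P(x) log₂(P(x)) + log₂(3)
           = log₂(3) - H(P)

H(P) = -Σ P(x) log₂(P(x)):
  -P(1)·log₂(P(1)) = -(5/6)·log₂(5/6) = 0.21920
  -P(2)·log₂(P(2)) = -(1/12)·log₂(1/12) = 0.29875
  -P(3)·log₂(P(3)) = -(1/12)·log₂(1/12) = 0.29875
H(P) = 0.21920 + 0.29875 + 0.29875 = 0.81670 bits

log₂(3) = 1.58496 bits

D_KL(P||U) = 1.58496 - 0.81670 = 0.76826 ≈ 0.7683 bits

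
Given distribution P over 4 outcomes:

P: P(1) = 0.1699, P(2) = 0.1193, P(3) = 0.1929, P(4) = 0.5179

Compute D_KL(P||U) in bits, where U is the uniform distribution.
0.2500 bits

U(i) = 1/4 for all i

D_KL(P||U) = Σ P(x) log₂(P(x) / (1/4))
           = Σ P(x) log₂(P(x)) + log₂(4)
           = log₂(4) - H(P)

H(P) = -Σ P(x) log₂(P(x)):
  -P(1)·log₂(P(1)) = -(0.1699)·log₂(0.1699) = 0.43448
  -P(2)·log₂(P(2)) = -(0.1193)·log₂(0.1193) = 0.36593
  -P(3)·log₂(P(3)) = -(0.1929)·log₂(0.1929) = 0.45796
  -P(4)·log₂(P(4)) = -(0.5179)·log₂(0.5179) = 0.49162
H(P) = 0.43448 + 0.36593 + 0.45796 + 0.49162 = 1.74999 bits

log₂(4) = 2.00000 bits

D_KL(P||U) = 2.00000 - 1.74999 = 0.25001 ≈ 0.2500 bits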